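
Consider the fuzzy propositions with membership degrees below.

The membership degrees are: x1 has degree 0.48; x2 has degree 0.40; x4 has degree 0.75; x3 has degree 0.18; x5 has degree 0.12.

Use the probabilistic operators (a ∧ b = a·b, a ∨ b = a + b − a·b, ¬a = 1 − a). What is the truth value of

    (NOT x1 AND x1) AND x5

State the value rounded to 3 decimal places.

0.030

NOT x1 = 1 − 0.4800 = 0.5200
NOT x1 AND x1 = a·b on (0.5200, 0.4800) = 0.2496
(NOT x1 AND x1) AND x5 = a·b on (0.2496, 0.1200) = 0.0300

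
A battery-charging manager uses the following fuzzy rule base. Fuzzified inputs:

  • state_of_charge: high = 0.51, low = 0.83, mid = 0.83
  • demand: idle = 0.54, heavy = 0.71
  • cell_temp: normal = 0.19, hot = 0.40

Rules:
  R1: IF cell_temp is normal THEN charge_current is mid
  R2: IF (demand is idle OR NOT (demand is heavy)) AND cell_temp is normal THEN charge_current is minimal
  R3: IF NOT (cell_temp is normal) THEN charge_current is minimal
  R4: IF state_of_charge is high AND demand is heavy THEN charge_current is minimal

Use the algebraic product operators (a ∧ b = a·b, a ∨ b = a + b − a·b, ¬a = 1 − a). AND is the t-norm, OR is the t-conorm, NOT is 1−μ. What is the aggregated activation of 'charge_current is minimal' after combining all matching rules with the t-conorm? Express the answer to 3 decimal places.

0.894

R1: normal=0.19 → w = 0.1900
R2: (idle=0.54 OR ¬heavy=1−0.71=0.29) = 0.6734; AND[a·b] with normal=0.19 → w = 0.1279
R3: ¬normal=1−0.19=0.81 → w = 0.8100
R4: high=0.51, heavy=0.71; AND[a·b] → w = 0.3621
Rules with consequent 'minimal': {R2, R3, R4} → strengths 0.1279, 0.8100, 0.3621
Aggregate via t-conorm [a + b − a·b]: 0.8943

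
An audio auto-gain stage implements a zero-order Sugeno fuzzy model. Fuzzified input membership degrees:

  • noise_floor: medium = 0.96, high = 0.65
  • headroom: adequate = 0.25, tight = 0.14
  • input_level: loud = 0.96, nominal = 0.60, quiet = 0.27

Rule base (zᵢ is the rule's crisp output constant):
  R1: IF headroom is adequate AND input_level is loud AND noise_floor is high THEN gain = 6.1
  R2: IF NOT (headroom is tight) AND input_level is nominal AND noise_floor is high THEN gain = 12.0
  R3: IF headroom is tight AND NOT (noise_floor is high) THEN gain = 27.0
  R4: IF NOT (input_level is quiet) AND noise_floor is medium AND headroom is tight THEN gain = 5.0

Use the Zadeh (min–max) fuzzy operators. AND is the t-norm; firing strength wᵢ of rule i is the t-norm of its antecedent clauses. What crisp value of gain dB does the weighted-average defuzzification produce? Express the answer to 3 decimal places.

R1 (z=6.1): adequate=0.25, loud=0.96, high=0.65; AND[min(a, b)] → w = 0.25
R2 (z=12.0): ¬tight=1−0.14=0.86, nominal=0.60, high=0.65; AND[min(a, b)] → w = 0.60
R3 (z=27.0): tight=0.14, ¬high=1−0.65=0.35; AND[min(a, b)] → w = 0.14
R4 (z=5.0): ¬quiet=1−0.27=0.73, medium=0.96, tight=0.14; AND[min(a, b)] → w = 0.14
Weighted average = (0.25·6.1 + 0.60·12.0 + 0.14·27.0 + 0.14·5.0) / (0.25 + 0.60 + 0.14 + 0.14)
  = 13.2050 / 1.1300 = 11.686

11.686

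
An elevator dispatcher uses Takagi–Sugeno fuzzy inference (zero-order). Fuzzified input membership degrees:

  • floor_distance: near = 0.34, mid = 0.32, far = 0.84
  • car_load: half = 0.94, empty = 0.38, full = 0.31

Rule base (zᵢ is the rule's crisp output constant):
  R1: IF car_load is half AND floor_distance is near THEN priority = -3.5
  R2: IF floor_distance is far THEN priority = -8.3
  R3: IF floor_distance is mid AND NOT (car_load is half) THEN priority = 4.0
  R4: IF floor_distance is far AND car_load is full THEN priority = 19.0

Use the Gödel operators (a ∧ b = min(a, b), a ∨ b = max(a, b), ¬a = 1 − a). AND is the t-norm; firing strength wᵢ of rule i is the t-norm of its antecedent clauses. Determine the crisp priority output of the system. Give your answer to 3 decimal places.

R1 (z=-3.5): half=0.94, near=0.34; AND[min(a, b)] → w = 0.34
R2 (z=-8.3): far=0.84 → w = 0.84
R3 (z=4.0): mid=0.32, ¬half=1−0.94=0.06; AND[min(a, b)] → w = 0.06
R4 (z=19.0): far=0.84, full=0.31; AND[min(a, b)] → w = 0.31
Weighted average = (0.34·-3.5 + 0.84·-8.3 + 0.06·4.0 + 0.31·19.0) / (0.34 + 0.84 + 0.06 + 0.31)
  = -2.0320 / 1.5500 = -1.311

-1.311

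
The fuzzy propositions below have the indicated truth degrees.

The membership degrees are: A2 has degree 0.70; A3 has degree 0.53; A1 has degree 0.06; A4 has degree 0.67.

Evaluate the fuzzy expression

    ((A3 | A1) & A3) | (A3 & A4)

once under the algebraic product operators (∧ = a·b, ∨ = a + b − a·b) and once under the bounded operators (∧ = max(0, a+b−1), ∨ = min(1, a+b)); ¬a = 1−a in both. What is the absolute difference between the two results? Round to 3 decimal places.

0.226

Under algebraic product:
  A3 | A1 = a + b − a·b on (0.5300, 0.0600) = 0.5582
  (A3 | A1) & A3 = a·b on (0.5582, 0.5300) = 0.2958
  A3 & A4 = a·b on (0.5300, 0.6700) = 0.3551
  ((A3 | A1) & A3) | (A3 & A4) = a + b − a·b on (0.2958, 0.3551) = 0.5459
  → value = 0.5459
Under bounded:
  A3 | A1 = min(1, a+b) on (0.53, 0.06) = 0.59
  (A3 | A1) & A3 = max(0, a+b−1) on (0.59, 0.53) = 0.12
  A3 & A4 = max(0, a+b−1) on (0.53, 0.67) = 0.20
  ((A3 | A1) & A3) | (A3 & A4) = min(1, a+b) on (0.12, 0.20) = 0.32
  → value = 0.3200
|0.5459 − 0.3200| = 0.226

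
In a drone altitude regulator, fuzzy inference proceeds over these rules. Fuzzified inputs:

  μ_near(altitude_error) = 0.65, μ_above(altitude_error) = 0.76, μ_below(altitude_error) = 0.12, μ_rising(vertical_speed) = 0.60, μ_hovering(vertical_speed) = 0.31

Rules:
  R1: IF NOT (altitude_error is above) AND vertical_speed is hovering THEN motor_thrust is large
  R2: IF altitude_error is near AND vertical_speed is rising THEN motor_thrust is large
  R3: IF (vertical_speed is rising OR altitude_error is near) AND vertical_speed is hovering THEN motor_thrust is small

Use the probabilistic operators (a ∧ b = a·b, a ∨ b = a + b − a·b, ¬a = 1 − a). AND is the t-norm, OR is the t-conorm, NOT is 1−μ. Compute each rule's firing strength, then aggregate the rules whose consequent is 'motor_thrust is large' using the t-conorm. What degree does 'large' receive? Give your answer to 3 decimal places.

R1: ¬above=1−0.76=0.24, hovering=0.31; AND[a·b] → w = 0.0744
R2: near=0.65, rising=0.60; AND[a·b] → w = 0.3900
R3: (rising=0.60 OR near=0.65) = 0.8600; AND[a·b] with hovering=0.31 → w = 0.2666
Rules with consequent 'large': {R1, R2} → strengths 0.0744, 0.3900
Aggregate via t-conorm [a + b − a·b]: 0.4354

0.435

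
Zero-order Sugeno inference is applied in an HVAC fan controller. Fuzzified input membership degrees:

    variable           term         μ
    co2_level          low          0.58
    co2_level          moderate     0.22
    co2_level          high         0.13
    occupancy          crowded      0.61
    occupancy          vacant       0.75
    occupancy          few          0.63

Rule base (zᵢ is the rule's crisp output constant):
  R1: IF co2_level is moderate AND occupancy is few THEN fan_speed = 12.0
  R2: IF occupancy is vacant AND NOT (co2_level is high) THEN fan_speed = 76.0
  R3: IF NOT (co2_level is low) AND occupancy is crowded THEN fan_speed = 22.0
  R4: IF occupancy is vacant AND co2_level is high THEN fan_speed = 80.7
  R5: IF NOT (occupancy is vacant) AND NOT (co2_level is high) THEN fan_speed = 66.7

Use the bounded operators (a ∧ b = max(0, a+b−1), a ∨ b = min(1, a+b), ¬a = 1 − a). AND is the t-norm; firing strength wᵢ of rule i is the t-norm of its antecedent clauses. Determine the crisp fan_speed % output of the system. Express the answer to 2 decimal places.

72.45

R1 (z=12.0): moderate=0.22, few=0.63; AND[max(0, a+b−1)] → w = 0.00
R2 (z=76.0): vacant=0.75, ¬high=1−0.13=0.87; AND[max(0, a+b−1)] → w = 0.62
R3 (z=22.0): ¬low=1−0.58=0.42, crowded=0.61; AND[max(0, a+b−1)] → w = 0.03
R4 (z=80.7): vacant=0.75, high=0.13; AND[max(0, a+b−1)] → w = 0.00
R5 (z=66.7): ¬vacant=1−0.75=0.25, ¬high=1−0.13=0.87; AND[max(0, a+b−1)] → w = 0.12
Weighted average = (0.00·12.0 + 0.62·76.0 + 0.03·22.0 + 0.00·80.7 + 0.12·66.7) / (0.00 + 0.62 + 0.03 + 0.00 + 0.12)
  = 55.7840 / 0.7700 = 72.45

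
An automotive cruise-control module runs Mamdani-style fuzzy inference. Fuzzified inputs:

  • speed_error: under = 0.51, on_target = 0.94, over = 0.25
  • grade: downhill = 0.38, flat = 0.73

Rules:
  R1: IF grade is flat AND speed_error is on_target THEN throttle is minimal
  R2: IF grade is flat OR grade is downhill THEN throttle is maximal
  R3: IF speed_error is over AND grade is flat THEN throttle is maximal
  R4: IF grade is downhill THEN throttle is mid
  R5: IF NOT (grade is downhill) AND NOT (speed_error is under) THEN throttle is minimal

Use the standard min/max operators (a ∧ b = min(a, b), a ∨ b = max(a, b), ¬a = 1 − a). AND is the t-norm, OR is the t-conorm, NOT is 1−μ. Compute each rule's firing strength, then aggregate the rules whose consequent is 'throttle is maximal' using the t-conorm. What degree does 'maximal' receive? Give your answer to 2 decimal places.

R1: flat=0.73, on_target=0.94; AND[min(a, b)] → w = 0.73
R2: flat=0.73, downhill=0.38; OR[max(a, b)] → w = 0.73
R3: over=0.25, flat=0.73; AND[min(a, b)] → w = 0.25
R4: downhill=0.38 → w = 0.38
R5: ¬downhill=1−0.38=0.62, ¬under=1−0.51=0.49; AND[min(a, b)] → w = 0.49
Rules with consequent 'maximal': {R2, R3} → strengths 0.73, 0.25
Aggregate via t-conorm [max(a, b)]: 0.73

0.73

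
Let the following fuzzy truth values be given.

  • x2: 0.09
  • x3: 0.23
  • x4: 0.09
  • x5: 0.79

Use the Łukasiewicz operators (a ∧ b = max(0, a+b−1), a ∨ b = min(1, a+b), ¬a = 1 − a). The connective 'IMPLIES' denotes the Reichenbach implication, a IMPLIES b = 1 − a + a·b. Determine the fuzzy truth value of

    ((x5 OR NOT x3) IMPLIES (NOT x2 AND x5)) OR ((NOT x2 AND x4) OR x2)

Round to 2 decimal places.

0.79

NOT x3 = 1 − 0.23 = 0.77
x5 OR NOT x3 = min(1, a+b) on (0.79, 0.77) = 1.00
NOT x2 = 1 − 0.09 = 0.91
NOT x2 AND x5 = max(0, a+b−1) on (0.91, 0.79) = 0.70
(x5 OR NOT x3) IMPLIES (NOT x2 AND x5)  [Reichenbach: 1 − a + a·b] with a=1.00, b=0.70 → 0.70
NOT x2 = 1 − 0.09 = 0.91
NOT x2 AND x4 = max(0, a+b−1) on (0.91, 0.09) = 0.00
(NOT x2 AND x4) OR x2 = min(1, a+b) on (0.00, 0.09) = 0.09
((x5 OR NOT x3) IMPLIES (NOT x2 AND x5)) OR ((NOT x2 AND x4) OR x2) = min(1, a+b) on (0.70, 0.09) = 0.79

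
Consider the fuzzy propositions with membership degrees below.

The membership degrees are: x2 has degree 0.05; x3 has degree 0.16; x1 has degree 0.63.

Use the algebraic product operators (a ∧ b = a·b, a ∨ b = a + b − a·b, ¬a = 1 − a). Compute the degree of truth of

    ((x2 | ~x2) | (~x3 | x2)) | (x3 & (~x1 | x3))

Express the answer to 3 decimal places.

0.993

~x2 = 1 − 0.0500 = 0.9500
x2 | ~x2 = a + b − a·b on (0.0500, 0.9500) = 0.9525
~x3 = 1 − 0.1600 = 0.8400
~x3 | x2 = a + b − a·b on (0.8400, 0.0500) = 0.8480
(x2 | ~x2) | (~x3 | x2) = a + b − a·b on (0.9525, 0.8480) = 0.9928
~x1 = 1 − 0.6300 = 0.3700
~x1 | x3 = a + b − a·b on (0.3700, 0.1600) = 0.4708
x3 & (~x1 | x3) = a·b on (0.1600, 0.4708) = 0.0753
((x2 | ~x2) | (~x3 | x2)) | (x3 & (~x1 | x3)) = a + b − a·b on (0.9928, 0.0753) = 0.9933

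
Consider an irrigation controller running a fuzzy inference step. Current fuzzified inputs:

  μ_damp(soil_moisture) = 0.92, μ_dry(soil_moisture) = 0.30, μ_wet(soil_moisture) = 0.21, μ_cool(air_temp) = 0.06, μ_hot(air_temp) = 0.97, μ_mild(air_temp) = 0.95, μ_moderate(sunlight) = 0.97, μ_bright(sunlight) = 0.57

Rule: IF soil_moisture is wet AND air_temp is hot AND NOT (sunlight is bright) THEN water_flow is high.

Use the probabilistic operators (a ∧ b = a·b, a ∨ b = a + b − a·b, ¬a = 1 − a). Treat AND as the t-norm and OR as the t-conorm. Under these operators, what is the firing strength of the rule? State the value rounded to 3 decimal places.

firing strength: wet=0.21, hot=0.97, ¬bright=1−0.57=0.43; AND[a·b] → w = 0.0876

0.088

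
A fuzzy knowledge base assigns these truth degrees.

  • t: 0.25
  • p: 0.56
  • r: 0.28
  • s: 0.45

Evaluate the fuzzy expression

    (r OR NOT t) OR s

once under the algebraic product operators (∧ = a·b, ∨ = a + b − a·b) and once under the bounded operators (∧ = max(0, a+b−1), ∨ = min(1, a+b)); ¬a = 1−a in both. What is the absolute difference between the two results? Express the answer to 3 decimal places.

Under algebraic product:
  NOT t = 1 − 0.2500 = 0.7500
  r OR NOT t = a + b − a·b on (0.2800, 0.7500) = 0.8200
  (r OR NOT t) OR s = a + b − a·b on (0.8200, 0.4500) = 0.9010
  → value = 0.9010
Under bounded:
  NOT t = 1 − 0.25 = 0.75
  r OR NOT t = min(1, a+b) on (0.28, 0.75) = 1.00
  (r OR NOT t) OR s = min(1, a+b) on (1.00, 0.45) = 1.00
  → value = 1.0000
|0.9010 − 1.0000| = 0.099

0.099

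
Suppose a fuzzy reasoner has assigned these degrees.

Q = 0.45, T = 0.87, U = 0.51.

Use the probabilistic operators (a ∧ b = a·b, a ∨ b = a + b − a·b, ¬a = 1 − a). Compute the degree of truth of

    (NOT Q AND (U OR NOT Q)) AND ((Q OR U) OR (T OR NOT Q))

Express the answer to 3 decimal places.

NOT Q = 1 − 0.4500 = 0.5500
NOT Q = 1 − 0.4500 = 0.5500
U OR NOT Q = a + b − a·b on (0.5100, 0.5500) = 0.7795
NOT Q AND (U OR NOT Q) = a·b on (0.5500, 0.7795) = 0.4287
Q OR U = a + b − a·b on (0.4500, 0.5100) = 0.7305
NOT Q = 1 − 0.4500 = 0.5500
T OR NOT Q = a + b − a·b on (0.8700, 0.5500) = 0.9415
(Q OR U) OR (T OR NOT Q) = a + b − a·b on (0.7305, 0.9415) = 0.9842
(NOT Q AND (U OR NOT Q)) AND ((Q OR U) OR (T OR NOT Q)) = a·b on (0.4287, 0.9842) = 0.4220

0.422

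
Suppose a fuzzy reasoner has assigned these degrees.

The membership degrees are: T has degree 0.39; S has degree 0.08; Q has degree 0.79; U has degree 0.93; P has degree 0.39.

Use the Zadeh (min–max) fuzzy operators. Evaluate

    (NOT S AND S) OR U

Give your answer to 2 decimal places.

NOT S = 1 − 0.08 = 0.92
NOT S AND S = min(a, b) on (0.92, 0.08) = 0.08
(NOT S AND S) OR U = max(a, b) on (0.08, 0.93) = 0.93

0.93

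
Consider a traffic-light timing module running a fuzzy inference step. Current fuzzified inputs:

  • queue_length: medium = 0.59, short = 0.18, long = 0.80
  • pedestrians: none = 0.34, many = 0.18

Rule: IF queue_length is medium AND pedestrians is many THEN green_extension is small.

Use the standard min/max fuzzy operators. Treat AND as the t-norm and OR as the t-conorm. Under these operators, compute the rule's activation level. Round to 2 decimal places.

0.18

firing strength: medium=0.59, many=0.18; AND[min(a, b)] → w = 0.18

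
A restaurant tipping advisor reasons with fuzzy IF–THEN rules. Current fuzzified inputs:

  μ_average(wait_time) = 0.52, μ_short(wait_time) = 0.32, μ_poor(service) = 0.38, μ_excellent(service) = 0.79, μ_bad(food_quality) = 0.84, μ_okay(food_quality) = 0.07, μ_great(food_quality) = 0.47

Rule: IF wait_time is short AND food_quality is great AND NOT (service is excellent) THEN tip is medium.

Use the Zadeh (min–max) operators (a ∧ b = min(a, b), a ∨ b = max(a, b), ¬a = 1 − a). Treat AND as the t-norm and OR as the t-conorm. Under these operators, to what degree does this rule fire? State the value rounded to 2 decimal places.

0.21

firing strength: short=0.32, great=0.47, ¬excellent=1−0.79=0.21; AND[min(a, b)] → w = 0.21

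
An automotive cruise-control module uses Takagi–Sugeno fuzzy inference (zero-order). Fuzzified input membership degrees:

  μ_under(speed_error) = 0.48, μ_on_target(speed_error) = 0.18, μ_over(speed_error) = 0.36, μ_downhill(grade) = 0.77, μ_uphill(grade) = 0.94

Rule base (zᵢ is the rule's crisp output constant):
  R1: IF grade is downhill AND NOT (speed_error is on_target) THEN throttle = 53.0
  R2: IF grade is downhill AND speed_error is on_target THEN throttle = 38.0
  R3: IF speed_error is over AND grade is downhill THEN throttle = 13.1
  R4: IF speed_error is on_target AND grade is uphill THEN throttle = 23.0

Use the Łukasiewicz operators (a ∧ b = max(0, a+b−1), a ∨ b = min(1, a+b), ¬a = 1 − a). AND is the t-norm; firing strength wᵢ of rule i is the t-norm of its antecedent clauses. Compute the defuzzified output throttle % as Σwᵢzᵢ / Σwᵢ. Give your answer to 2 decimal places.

R1 (z=53.0): downhill=0.77, ¬on_target=1−0.18=0.82; AND[max(0, a+b−1)] → w = 0.59
R2 (z=38.0): downhill=0.77, on_target=0.18; AND[max(0, a+b−1)] → w = 0.00
R3 (z=13.1): over=0.36, downhill=0.77; AND[max(0, a+b−1)] → w = 0.13
R4 (z=23.0): on_target=0.18, uphill=0.94; AND[max(0, a+b−1)] → w = 0.12
Weighted average = (0.59·53.0 + 0.00·38.0 + 0.13·13.1 + 0.12·23.0) / (0.59 + 0.00 + 0.13 + 0.12)
  = 35.7330 / 0.8400 = 42.54

42.54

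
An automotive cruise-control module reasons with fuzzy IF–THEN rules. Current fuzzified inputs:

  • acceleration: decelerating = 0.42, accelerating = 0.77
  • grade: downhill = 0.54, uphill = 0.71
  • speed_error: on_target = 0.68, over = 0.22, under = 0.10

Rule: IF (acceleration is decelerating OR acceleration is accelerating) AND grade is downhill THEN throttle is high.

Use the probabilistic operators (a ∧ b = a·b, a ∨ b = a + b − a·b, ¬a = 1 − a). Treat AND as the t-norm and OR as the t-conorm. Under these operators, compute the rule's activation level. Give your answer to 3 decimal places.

0.468

firing strength: (decelerating=0.42 OR accelerating=0.77) = 0.8666; AND[a·b] with downhill=0.54 → w = 0.4680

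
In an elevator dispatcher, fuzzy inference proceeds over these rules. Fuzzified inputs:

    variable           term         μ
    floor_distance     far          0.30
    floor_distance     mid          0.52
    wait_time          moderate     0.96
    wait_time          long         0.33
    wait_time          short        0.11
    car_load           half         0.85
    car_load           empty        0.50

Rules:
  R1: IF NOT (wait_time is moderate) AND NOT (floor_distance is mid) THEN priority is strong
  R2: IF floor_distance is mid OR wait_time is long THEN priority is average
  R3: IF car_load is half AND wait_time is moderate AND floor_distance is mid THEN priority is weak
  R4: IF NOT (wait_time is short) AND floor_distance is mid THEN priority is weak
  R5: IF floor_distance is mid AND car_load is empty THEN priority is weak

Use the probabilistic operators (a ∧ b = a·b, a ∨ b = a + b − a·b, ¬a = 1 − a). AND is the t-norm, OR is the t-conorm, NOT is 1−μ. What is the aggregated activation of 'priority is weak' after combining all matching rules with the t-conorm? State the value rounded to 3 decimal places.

0.771

R1: ¬moderate=1−0.96=0.04, ¬mid=1−0.52=0.48; AND[a·b] → w = 0.0192
R2: mid=0.52, long=0.33; OR[a + b − a·b] → w = 0.6784
R3: half=0.85, moderate=0.96, mid=0.52; AND[a·b] → w = 0.4243
R4: ¬short=1−0.11=0.89, mid=0.52; AND[a·b] → w = 0.4628
R5: mid=0.52, empty=0.50; AND[a·b] → w = 0.2600
Rules with consequent 'weak': {R3, R4, R5} → strengths 0.4243, 0.4628, 0.2600
Aggregate via t-conorm [a + b − a·b]: 0.7712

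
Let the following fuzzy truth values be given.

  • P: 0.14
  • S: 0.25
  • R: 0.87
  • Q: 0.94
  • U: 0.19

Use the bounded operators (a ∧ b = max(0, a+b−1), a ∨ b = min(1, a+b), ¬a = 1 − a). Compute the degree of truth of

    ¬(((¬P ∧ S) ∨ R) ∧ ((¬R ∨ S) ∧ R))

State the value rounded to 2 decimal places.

¬P = 1 − 0.14 = 0.86
¬P ∧ S = max(0, a+b−1) on (0.86, 0.25) = 0.11
(¬P ∧ S) ∨ R = min(1, a+b) on (0.11, 0.87) = 0.98
¬R = 1 − 0.87 = 0.13
¬R ∨ S = min(1, a+b) on (0.13, 0.25) = 0.38
(¬R ∨ S) ∧ R = max(0, a+b−1) on (0.38, 0.87) = 0.25
((¬P ∧ S) ∨ R) ∧ ((¬R ∨ S) ∧ R) = max(0, a+b−1) on (0.98, 0.25) = 0.23
¬(((¬P ∧ S) ∨ R) ∧ ((¬R ∨ S) ∧ R)) = 1 − 0.23 = 0.77

0.77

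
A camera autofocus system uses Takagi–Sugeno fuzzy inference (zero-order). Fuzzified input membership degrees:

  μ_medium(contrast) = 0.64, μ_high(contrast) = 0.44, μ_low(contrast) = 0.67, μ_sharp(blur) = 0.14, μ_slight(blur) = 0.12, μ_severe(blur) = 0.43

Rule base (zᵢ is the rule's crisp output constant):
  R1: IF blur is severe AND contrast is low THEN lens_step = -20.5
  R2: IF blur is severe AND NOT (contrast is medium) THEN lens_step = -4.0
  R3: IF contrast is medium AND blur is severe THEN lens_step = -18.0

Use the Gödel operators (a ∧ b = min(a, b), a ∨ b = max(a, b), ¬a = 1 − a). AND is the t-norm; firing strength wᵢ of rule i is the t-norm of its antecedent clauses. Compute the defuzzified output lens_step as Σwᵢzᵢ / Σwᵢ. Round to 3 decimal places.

R1 (z=-20.5): severe=0.43, low=0.67; AND[min(a, b)] → w = 0.43
R2 (z=-4.0): severe=0.43, ¬medium=1−0.64=0.36; AND[min(a, b)] → w = 0.36
R3 (z=-18.0): medium=0.64, severe=0.43; AND[min(a, b)] → w = 0.43
Weighted average = (0.43·-20.5 + 0.36·-4.0 + 0.43·-18.0) / (0.43 + 0.36 + 0.43)
  = -17.9950 / 1.2200 = -14.750

-14.750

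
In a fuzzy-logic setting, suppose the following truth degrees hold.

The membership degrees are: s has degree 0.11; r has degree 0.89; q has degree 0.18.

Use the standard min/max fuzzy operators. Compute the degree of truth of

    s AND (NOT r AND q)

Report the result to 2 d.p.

0.11

NOT r = 1 − 0.89 = 0.11
NOT r AND q = min(a, b) on (0.11, 0.18) = 0.11
s AND (NOT r AND q) = min(a, b) on (0.11, 0.11) = 0.11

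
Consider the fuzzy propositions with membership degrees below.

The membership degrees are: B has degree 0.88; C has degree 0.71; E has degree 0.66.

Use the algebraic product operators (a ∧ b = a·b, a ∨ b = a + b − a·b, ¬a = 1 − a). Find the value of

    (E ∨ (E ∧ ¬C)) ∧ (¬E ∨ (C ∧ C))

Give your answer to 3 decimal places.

0.488

¬C = 1 − 0.7100 = 0.2900
E ∧ ¬C = a·b on (0.6600, 0.2900) = 0.1914
E ∨ (E ∧ ¬C) = a + b − a·b on (0.6600, 0.1914) = 0.7251
¬E = 1 − 0.6600 = 0.3400
C ∧ C = a·b on (0.7100, 0.7100) = 0.5041
¬E ∨ (C ∧ C) = a + b − a·b on (0.3400, 0.5041) = 0.6727
(E ∨ (E ∧ ¬C)) ∧ (¬E ∨ (C ∧ C)) = a·b on (0.7251, 0.6727) = 0.4878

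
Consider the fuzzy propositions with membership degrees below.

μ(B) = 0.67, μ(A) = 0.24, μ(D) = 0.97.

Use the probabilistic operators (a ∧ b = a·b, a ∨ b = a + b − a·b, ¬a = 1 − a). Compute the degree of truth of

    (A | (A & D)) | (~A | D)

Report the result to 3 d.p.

0.996

A & D = a·b on (0.2400, 0.9700) = 0.2328
A | (A & D) = a + b − a·b on (0.2400, 0.2328) = 0.4169
~A = 1 − 0.2400 = 0.7600
~A | D = a + b − a·b on (0.7600, 0.9700) = 0.9928
(A | (A & D)) | (~A | D) = a + b − a·b on (0.4169, 0.9928) = 0.9958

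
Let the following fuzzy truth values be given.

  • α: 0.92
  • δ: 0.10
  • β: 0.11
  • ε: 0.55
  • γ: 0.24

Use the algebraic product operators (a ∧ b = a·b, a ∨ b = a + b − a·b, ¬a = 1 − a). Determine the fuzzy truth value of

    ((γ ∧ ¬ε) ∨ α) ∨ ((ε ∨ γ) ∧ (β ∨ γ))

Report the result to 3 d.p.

0.944

¬ε = 1 − 0.5500 = 0.4500
γ ∧ ¬ε = a·b on (0.2400, 0.4500) = 0.1080
(γ ∧ ¬ε) ∨ α = a + b − a·b on (0.1080, 0.9200) = 0.9286
ε ∨ γ = a + b − a·b on (0.5500, 0.2400) = 0.6580
β ∨ γ = a + b − a·b on (0.1100, 0.2400) = 0.3236
(ε ∨ γ) ∧ (β ∨ γ) = a·b on (0.6580, 0.3236) = 0.2129
((γ ∧ ¬ε) ∨ α) ∨ ((ε ∨ γ) ∧ (β ∨ γ)) = a + b − a·b on (0.9286, 0.2129) = 0.9438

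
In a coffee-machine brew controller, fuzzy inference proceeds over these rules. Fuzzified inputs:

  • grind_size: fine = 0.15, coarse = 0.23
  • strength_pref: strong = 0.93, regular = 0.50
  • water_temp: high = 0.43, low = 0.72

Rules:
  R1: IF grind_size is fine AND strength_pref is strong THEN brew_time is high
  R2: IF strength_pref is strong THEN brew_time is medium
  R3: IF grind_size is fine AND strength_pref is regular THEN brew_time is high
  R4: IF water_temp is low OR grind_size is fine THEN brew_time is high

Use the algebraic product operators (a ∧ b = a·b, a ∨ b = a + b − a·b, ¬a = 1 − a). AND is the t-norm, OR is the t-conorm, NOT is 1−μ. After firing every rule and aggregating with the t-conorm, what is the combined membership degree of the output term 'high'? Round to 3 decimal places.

0.811

R1: fine=0.15, strong=0.93; AND[a·b] → w = 0.1395
R2: strong=0.93 → w = 0.9300
R3: fine=0.15, regular=0.50; AND[a·b] → w = 0.0750
R4: low=0.72, fine=0.15; OR[a + b − a·b] → w = 0.7620
Rules with consequent 'high': {R1, R3, R4} → strengths 0.1395, 0.0750, 0.7620
Aggregate via t-conorm [a + b − a·b]: 0.8106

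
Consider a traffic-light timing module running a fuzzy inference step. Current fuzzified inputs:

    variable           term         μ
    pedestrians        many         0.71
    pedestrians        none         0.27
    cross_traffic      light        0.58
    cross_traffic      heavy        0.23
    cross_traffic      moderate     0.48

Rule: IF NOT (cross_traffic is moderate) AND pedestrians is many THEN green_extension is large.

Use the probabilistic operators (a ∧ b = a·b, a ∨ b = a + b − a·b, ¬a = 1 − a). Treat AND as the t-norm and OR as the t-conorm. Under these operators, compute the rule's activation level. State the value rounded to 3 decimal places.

0.369

firing strength: ¬moderate=1−0.48=0.52, many=0.71; AND[a·b] → w = 0.3692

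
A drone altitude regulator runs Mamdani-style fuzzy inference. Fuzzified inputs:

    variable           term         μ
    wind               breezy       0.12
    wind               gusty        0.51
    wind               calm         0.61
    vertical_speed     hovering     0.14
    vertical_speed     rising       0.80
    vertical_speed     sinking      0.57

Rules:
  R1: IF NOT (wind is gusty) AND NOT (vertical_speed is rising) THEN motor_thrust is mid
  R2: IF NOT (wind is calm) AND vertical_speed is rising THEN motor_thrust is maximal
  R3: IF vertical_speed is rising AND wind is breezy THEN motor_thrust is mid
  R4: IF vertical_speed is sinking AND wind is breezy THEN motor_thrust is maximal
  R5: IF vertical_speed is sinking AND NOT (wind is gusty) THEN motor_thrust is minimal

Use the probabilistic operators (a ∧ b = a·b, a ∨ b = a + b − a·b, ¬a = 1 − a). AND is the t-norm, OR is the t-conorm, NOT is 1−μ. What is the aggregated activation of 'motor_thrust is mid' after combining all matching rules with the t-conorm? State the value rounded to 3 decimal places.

0.185

R1: ¬gusty=1−0.51=0.49, ¬rising=1−0.80=0.20; AND[a·b] → w = 0.0980
R2: ¬calm=1−0.61=0.39, rising=0.80; AND[a·b] → w = 0.3120
R3: rising=0.80, breezy=0.12; AND[a·b] → w = 0.0960
R4: sinking=0.57, breezy=0.12; AND[a·b] → w = 0.0684
R5: sinking=0.57, ¬gusty=1−0.51=0.49; AND[a·b] → w = 0.2793
Rules with consequent 'mid': {R1, R3} → strengths 0.0980, 0.0960
Aggregate via t-conorm [a + b − a·b]: 0.1846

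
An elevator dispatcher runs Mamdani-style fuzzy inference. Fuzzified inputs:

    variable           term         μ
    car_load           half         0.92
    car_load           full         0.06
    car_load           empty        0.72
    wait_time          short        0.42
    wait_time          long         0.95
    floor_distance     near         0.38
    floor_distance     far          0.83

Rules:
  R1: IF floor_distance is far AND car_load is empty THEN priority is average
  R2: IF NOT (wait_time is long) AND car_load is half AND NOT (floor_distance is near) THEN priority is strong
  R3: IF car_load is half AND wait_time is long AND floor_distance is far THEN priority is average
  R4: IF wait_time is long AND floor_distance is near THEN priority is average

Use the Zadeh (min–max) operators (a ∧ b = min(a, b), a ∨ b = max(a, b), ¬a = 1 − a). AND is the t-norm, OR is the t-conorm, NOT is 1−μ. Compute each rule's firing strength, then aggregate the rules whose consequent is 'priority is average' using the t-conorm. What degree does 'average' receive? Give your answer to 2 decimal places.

0.83

R1: far=0.83, empty=0.72; AND[min(a, b)] → w = 0.72
R2: ¬long=1−0.95=0.05, half=0.92, ¬near=1−0.38=0.62; AND[min(a, b)] → w = 0.05
R3: half=0.92, long=0.95, far=0.83; AND[min(a, b)] → w = 0.83
R4: long=0.95, near=0.38; AND[min(a, b)] → w = 0.38
Rules with consequent 'average': {R1, R3, R4} → strengths 0.72, 0.83, 0.38
Aggregate via t-conorm [max(a, b)]: 0.83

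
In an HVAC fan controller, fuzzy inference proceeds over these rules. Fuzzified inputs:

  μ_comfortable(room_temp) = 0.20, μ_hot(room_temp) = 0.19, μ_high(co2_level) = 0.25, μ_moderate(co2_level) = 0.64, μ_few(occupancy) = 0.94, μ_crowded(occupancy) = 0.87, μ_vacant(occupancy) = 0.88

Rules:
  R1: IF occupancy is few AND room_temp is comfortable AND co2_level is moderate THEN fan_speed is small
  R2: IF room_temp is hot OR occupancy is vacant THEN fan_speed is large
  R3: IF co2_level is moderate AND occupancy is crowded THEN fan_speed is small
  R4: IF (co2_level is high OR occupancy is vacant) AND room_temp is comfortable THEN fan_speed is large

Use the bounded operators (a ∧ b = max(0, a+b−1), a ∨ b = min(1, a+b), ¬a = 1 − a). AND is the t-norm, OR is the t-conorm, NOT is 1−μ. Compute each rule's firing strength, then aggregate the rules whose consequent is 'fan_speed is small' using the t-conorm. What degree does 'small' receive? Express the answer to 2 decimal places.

0.51

R1: few=0.94, comfortable=0.20, moderate=0.64; AND[max(0, a+b−1)] → w = 0.00
R2: hot=0.19, vacant=0.88; OR[min(1, a+b)] → w = 1.00
R3: moderate=0.64, crowded=0.87; AND[max(0, a+b−1)] → w = 0.51
R4: (high=0.25 OR vacant=0.88) = 1.00; AND[max(0, a+b−1)] with comfortable=0.20 → w = 0.20
Rules with consequent 'small': {R1, R3} → strengths 0.00, 0.51
Aggregate via t-conorm [min(1, a+b)]: 0.51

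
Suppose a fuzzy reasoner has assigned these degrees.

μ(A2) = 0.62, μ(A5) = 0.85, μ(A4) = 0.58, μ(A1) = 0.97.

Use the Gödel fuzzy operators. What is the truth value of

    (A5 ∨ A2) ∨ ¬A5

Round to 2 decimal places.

0.85

A5 ∨ A2 = max(a, b) on (0.85, 0.62) = 0.85
¬A5 = 1 − 0.85 = 0.15
(A5 ∨ A2) ∨ ¬A5 = max(a, b) on (0.85, 0.15) = 0.85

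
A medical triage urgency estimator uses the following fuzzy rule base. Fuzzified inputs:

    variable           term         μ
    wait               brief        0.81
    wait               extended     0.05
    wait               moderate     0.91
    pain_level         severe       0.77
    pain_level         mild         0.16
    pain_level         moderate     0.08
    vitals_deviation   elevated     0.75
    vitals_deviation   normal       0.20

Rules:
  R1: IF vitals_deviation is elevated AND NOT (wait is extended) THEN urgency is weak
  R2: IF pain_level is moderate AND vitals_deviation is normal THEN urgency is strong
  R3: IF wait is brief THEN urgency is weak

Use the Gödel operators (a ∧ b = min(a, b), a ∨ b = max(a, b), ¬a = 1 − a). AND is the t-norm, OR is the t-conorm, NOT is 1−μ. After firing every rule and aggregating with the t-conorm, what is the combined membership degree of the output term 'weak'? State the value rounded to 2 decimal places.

0.81

R1: elevated=0.75, ¬extended=1−0.05=0.95; AND[min(a, b)] → w = 0.75
R2: moderate=0.08, normal=0.20; AND[min(a, b)] → w = 0.08
R3: brief=0.81 → w = 0.81
Rules with consequent 'weak': {R1, R3} → strengths 0.75, 0.81
Aggregate via t-conorm [max(a, b)]: 0.81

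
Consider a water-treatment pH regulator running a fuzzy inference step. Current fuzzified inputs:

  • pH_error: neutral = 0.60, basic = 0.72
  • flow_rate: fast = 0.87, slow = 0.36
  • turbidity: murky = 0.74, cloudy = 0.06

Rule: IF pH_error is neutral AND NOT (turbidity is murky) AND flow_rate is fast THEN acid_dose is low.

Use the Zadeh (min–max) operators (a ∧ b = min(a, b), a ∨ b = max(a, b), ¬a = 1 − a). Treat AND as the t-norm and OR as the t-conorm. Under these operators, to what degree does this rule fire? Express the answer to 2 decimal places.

0.26

firing strength: neutral=0.60, ¬murky=1−0.74=0.26, fast=0.87; AND[min(a, b)] → w = 0.26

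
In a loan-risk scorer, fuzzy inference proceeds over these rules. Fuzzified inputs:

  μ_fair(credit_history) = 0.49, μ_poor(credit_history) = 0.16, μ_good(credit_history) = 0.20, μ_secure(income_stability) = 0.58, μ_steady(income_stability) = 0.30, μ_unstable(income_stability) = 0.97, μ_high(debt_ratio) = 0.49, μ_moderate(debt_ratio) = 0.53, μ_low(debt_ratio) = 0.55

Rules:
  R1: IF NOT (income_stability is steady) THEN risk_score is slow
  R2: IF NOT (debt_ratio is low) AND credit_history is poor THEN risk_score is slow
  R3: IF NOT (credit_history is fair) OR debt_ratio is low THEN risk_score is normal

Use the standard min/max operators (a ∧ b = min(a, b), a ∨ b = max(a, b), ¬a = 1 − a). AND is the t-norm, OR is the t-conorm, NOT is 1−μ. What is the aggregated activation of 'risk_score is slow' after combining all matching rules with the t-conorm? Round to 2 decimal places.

R1: ¬steady=1−0.30=0.70 → w = 0.70
R2: ¬low=1−0.55=0.45, poor=0.16; AND[min(a, b)] → w = 0.16
R3: ¬fair=1−0.49=0.51, low=0.55; OR[max(a, b)] → w = 0.55
Rules with consequent 'slow': {R1, R2} → strengths 0.70, 0.16
Aggregate via t-conorm [max(a, b)]: 0.70

0.70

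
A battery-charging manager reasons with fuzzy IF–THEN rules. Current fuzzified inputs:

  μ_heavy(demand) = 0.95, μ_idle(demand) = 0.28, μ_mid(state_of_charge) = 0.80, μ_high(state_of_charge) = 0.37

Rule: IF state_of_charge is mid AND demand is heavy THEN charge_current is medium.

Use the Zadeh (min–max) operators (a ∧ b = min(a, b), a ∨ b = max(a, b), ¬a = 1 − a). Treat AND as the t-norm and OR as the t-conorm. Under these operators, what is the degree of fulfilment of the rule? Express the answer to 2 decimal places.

0.80

firing strength: mid=0.80, heavy=0.95; AND[min(a, b)] → w = 0.80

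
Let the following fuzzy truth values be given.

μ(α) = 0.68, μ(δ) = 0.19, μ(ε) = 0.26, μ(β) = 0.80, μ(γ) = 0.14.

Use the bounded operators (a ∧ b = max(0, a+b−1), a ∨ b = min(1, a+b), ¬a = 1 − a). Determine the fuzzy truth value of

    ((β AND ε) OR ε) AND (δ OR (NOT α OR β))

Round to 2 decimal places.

0.32

β AND ε = max(0, a+b−1) on (0.80, 0.26) = 0.06
(β AND ε) OR ε = min(1, a+b) on (0.06, 0.26) = 0.32
NOT α = 1 − 0.68 = 0.32
NOT α OR β = min(1, a+b) on (0.32, 0.80) = 1.00
δ OR (NOT α OR β) = min(1, a+b) on (0.19, 1.00) = 1.00
((β AND ε) OR ε) AND (δ OR (NOT α OR β)) = max(0, a+b−1) on (0.32, 1.00) = 0.32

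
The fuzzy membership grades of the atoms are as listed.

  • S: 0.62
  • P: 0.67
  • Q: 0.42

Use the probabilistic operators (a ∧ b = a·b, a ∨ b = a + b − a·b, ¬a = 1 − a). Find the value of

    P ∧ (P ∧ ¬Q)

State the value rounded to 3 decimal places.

¬Q = 1 − 0.4200 = 0.5800
P ∧ ¬Q = a·b on (0.6700, 0.5800) = 0.3886
P ∧ (P ∧ ¬Q) = a·b on (0.6700, 0.3886) = 0.2604

0.260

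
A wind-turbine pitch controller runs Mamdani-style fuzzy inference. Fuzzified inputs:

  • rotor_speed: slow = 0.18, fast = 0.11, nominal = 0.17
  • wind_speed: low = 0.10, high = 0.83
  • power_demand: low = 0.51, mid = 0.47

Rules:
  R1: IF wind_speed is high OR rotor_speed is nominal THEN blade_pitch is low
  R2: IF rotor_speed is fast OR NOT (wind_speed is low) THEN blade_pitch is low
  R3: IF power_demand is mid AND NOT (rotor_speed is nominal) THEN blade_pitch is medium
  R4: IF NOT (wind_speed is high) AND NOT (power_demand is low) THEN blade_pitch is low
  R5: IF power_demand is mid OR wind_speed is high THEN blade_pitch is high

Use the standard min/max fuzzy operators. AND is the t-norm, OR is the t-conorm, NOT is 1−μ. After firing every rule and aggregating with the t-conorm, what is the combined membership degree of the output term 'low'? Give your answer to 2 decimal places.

R1: high=0.83, nominal=0.17; OR[max(a, b)] → w = 0.83
R2: fast=0.11, ¬low=1−0.10=0.90; OR[max(a, b)] → w = 0.90
R3: mid=0.47, ¬nominal=1−0.17=0.83; AND[min(a, b)] → w = 0.47
R4: ¬high=1−0.83=0.17, ¬low=1−0.51=0.49; AND[min(a, b)] → w = 0.17
R5: mid=0.47, high=0.83; OR[max(a, b)] → w = 0.83
Rules with consequent 'low': {R1, R2, R4} → strengths 0.83, 0.90, 0.17
Aggregate via t-conorm [max(a, b)]: 0.90

0.90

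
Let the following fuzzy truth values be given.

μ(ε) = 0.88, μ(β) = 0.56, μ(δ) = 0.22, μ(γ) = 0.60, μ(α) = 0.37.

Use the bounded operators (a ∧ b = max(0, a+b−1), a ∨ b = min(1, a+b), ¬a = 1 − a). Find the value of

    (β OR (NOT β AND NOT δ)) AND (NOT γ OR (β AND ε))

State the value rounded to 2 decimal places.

NOT β = 1 − 0.56 = 0.44
NOT δ = 1 − 0.22 = 0.78
NOT β AND NOT δ = max(0, a+b−1) on (0.44, 0.78) = 0.22
β OR (NOT β AND NOT δ) = min(1, a+b) on (0.56, 0.22) = 0.78
NOT γ = 1 − 0.60 = 0.40
β AND ε = max(0, a+b−1) on (0.56, 0.88) = 0.44
NOT γ OR (β AND ε) = min(1, a+b) on (0.40, 0.44) = 0.84
(β OR (NOT β AND NOT δ)) AND (NOT γ OR (β AND ε)) = max(0, a+b−1) on (0.78, 0.84) = 0.62

0.62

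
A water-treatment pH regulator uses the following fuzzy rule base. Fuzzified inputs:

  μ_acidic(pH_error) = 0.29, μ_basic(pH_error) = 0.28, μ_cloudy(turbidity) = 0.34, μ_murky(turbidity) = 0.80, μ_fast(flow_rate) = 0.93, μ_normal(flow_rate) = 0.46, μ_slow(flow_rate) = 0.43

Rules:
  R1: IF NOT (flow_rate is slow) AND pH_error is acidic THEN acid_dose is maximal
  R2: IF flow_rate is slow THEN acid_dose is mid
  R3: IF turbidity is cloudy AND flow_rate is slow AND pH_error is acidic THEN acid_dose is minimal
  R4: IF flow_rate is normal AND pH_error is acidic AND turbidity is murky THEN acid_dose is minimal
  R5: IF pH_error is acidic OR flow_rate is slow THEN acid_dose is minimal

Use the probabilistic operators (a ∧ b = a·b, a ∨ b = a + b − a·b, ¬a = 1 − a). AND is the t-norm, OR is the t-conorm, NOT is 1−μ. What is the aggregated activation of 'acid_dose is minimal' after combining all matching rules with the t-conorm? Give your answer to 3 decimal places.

0.654

R1: ¬slow=1−0.43=0.57, acidic=0.29; AND[a·b] → w = 0.1653
R2: slow=0.43 → w = 0.4300
R3: cloudy=0.34, slow=0.43, acidic=0.29; AND[a·b] → w = 0.0424
R4: normal=0.46, acidic=0.29, murky=0.80; AND[a·b] → w = 0.1067
R5: acidic=0.29, slow=0.43; OR[a + b − a·b] → w = 0.5953
Rules with consequent 'minimal': {R3, R4, R5} → strengths 0.0424, 0.1067, 0.5953
Aggregate via t-conorm [a + b − a·b]: 0.6538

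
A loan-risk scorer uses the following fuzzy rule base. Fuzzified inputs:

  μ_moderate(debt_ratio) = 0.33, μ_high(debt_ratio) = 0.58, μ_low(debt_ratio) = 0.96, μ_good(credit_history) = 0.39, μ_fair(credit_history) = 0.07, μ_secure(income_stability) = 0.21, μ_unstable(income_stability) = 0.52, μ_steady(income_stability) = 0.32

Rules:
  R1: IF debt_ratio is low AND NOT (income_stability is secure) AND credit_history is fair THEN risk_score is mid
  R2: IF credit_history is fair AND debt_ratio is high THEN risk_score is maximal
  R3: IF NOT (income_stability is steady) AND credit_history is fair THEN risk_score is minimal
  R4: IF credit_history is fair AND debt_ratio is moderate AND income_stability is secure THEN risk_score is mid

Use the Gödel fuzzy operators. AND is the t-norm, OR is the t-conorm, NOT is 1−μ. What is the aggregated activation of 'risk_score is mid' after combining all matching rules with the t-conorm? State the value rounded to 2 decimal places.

R1: low=0.96, ¬secure=1−0.21=0.79, fair=0.07; AND[min(a, b)] → w = 0.07
R2: fair=0.07, high=0.58; AND[min(a, b)] → w = 0.07
R3: ¬steady=1−0.32=0.68, fair=0.07; AND[min(a, b)] → w = 0.07
R4: fair=0.07, moderate=0.33, secure=0.21; AND[min(a, b)] → w = 0.07
Rules with consequent 'mid': {R1, R4} → strengths 0.07, 0.07
Aggregate via t-conorm [max(a, b)]: 0.07

0.07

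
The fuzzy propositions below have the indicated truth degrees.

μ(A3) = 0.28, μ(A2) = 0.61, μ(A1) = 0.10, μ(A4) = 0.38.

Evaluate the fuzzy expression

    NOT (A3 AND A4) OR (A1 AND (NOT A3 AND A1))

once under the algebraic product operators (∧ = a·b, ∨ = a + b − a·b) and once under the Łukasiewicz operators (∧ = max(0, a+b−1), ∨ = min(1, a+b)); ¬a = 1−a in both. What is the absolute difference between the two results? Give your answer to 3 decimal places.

Under algebraic product:
  A3 AND A4 = a·b on (0.2800, 0.3800) = 0.1064
  NOT (A3 AND A4) = 1 − 0.1064 = 0.8936
  NOT A3 = 1 − 0.2800 = 0.7200
  NOT A3 AND A1 = a·b on (0.7200, 0.1000) = 0.0720
  A1 AND (NOT A3 AND A1) = a·b on (0.1000, 0.0720) = 0.0072
  NOT (A3 AND A4) OR (A1 AND (NOT A3 AND A1)) = a + b − a·b on (0.8936, 0.0072) = 0.8944
  → value = 0.8944
Under Łukasiewicz:
  A3 AND A4 = max(0, a+b−1) on (0.28, 0.38) = 0.00
  NOT (A3 AND A4) = 1 − 0.00 = 1.00
  NOT A3 = 1 − 0.28 = 0.72
  NOT A3 AND A1 = max(0, a+b−1) on (0.72, 0.10) = 0.00
  A1 AND (NOT A3 AND A1) = max(0, a+b−1) on (0.10, 0.00) = 0.00
  NOT (A3 AND A4) OR (A1 AND (NOT A3 AND A1)) = min(1, a+b) on (1.00, 0.00) = 1.00
  → value = 1.0000
|0.8944 − 1.0000| = 0.106

0.106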